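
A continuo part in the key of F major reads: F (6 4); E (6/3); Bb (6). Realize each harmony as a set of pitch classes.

F (6/4): F, Bb, D.
E (6/3): E, G, C.
Bb (6/3): Bb, D, G.

F, Bb, D | E, G, C | Bb, D, G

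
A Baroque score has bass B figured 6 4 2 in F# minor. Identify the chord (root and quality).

The figures 6 4 2 indicate a seventh chord in third inversion.
In third inversion the root lies a second above the bass: a second above B in F# minor is C#.
The chord tones are B, C#, E, G#, giving C# minor seventh.

C# minor seventh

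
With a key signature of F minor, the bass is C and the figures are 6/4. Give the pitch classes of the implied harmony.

A fourth above C in this key is F.
A sixth above C in this key is Ab.
Together with the bass C, this spells F minor in second inversion.

C, F, Ab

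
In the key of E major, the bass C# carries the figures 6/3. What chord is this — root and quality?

A major

The figures 6/3 indicate a triad in first inversion.
In first inversion the root lies a sixth above the bass: a sixth above C# in E major is A.
The chord tones are C#, E, A, giving A major.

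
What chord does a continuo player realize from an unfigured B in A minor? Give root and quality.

An unfigured bass indicates a triad in root position.
In root position the bass is the root, so the root is B.
The chord tones are B, D, F, giving B diminished.

B diminished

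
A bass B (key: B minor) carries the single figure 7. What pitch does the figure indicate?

Counting 6 letter steps above B lands on A; in B minor, that letter is A.

A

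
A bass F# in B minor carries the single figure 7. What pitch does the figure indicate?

Counting 6 letter steps above F# lands on E; in B minor, that letter is E.

E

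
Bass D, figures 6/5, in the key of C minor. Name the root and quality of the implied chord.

Bb dominant seventh

The figures 6/5 indicate a seventh chord in first inversion.
In first inversion the root lies a sixth above the bass: a sixth above D in C minor is Bb.
The chord tones are D, F, Ab, Bb, giving Bb dominant seventh.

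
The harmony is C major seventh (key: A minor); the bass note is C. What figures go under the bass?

C is the root of C major seventh, so the chord is in root position.
A seventh chord in root position is figured 7/5/3, conventionally abbreviated 7.

7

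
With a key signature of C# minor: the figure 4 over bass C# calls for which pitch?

Counting 3 letter steps above C# lands on F; in C# minor, that letter is F#.

F#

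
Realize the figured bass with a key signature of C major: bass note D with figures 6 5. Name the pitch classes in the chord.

D, F, A, B

The written figures 6 5 are shorthand for 6/5/3: the 3 is implied.
A third above D in this key is F.
A fifth above D in this key is A.
A sixth above D in this key is B.
Together with the bass D, this spells B half-diminished seventh in first inversion.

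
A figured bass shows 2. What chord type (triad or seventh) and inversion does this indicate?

2 is shorthand for 6/4/2.
Intervals of 6/4/2 above the bass form a seventh chord; the bass is the seventh, so this is third inversion.

seventh chord, third inversion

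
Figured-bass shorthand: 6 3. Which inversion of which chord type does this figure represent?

Intervals of 6/3 above the bass form a triad; the bass is the third, so this is first inversion.

triad, first inversion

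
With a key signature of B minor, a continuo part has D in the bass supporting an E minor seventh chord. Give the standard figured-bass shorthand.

D is the seventh of E minor seventh, so the chord is in third inversion.
A seventh chord in third inversion is figured 6/4/2, conventionally abbreviated 4/2.

4/2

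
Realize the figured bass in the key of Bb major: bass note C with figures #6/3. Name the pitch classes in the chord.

C, Eb, A#

A third above C in this key is Eb.
A sixth above C in this key is A, raised to A# by the sharp.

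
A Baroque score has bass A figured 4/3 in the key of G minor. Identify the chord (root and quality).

The figures 4/3 indicate a seventh chord in second inversion.
In second inversion the root lies a fourth above the bass: a fourth above A in G minor is D.
The chord tones are A, C, D, F, giving D minor seventh.

D minor seventh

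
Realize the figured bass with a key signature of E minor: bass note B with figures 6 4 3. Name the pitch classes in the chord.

A third above B in this key is D.
A fourth above B in this key is E.
A sixth above B in this key is G.
Together with the bass B, this spells E minor seventh in second inversion.

B, D, E, G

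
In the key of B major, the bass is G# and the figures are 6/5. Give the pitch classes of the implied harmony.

The written figures 6/5 are shorthand for 6/5/3: the 3 is implied.
A third above G# in this key is B.
A fifth above G# in this key is D#.
A sixth above G# in this key is E.
Together with the bass G#, this spells E major seventh in first inversion.

G#, B, D#, E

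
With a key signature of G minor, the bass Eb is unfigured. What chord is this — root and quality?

An unfigured bass indicates a triad in root position.
In root position the bass is the root, so the root is Eb.
The chord tones are Eb, G, Bb, giving Eb major.

Eb major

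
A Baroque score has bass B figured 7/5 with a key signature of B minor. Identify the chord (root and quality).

B minor seventh

The figures 7/5 indicate a seventh chord in root position.
In root position the bass is the root, so the root is B.
The chord tones are B, D, F#, A, giving B minor seventh.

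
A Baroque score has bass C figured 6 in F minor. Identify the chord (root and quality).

The figures 6 indicate a triad in first inversion.
In first inversion the root lies a sixth above the bass: a sixth above C in F minor is Ab.
The chord tones are C, Eb, Ab, giving Ab major.

Ab major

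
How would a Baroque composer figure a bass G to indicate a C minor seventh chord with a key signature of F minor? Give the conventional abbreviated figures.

4/3

G is the fifth of C minor seventh, so the chord is in second inversion.
A seventh chord in second inversion is figured 6/4/3, conventionally abbreviated 4/3.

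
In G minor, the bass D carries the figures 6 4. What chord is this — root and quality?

G minor

The figures 6 4 indicate a triad in second inversion.
In second inversion the root lies a fourth above the bass: a fourth above D in G minor is G.
The chord tones are D, G, Bb, giving G minor.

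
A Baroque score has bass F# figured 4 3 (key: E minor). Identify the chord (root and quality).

The figures 4 3 indicate a seventh chord in second inversion.
In second inversion the root lies a fourth above the bass: a fourth above F# in E minor is B.
The chord tones are F#, A, B, D, giving B minor seventh.

B minor seventh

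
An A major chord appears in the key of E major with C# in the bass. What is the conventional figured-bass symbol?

C# is the third of A major, so the chord is in first inversion.
A triad in first inversion is figured 6/3, conventionally abbreviated 6.

6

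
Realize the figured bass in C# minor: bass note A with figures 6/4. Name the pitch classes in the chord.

A fourth above A in this key is D#.
A sixth above A in this key is F#.
Together with the bass A, this spells D# diminished in second inversion.

A, D#, F#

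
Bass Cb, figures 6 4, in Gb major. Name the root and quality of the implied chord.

F diminished

The figures 6 4 indicate a triad in second inversion.
In second inversion the root lies a fourth above the bass: a fourth above Cb in Gb major is F.
The chord tones are Cb, F, Ab, giving F diminished.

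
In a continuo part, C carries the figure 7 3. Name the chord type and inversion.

seventh chord, root position

7 3 is shorthand for 7/5/3.
Intervals of 7/5/3 above the bass form a seventh chord; the bass is the root, so this is root position.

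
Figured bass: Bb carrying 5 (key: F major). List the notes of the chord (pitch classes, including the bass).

Bb, D, F

The written figures 5 are shorthand for 5/3: the 3 is implied.
A third above Bb in this key is D.
A fifth above Bb in this key is F.
Together with the bass Bb, this spells Bb major in root position.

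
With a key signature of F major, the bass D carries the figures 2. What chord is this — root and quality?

E half-diminished seventh

The figures 2 indicate a seventh chord in third inversion.
In third inversion the root lies a second above the bass: a second above D in F major is E.
The chord tones are D, E, G, Bb, giving E half-diminished seventh.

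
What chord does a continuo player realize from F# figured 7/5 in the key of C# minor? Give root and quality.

The figures 7/5 indicate a seventh chord in root position.
In root position the bass is the root, so the root is F#.
The chord tones are F#, A, C#, E, giving F# minor seventh.

F# minor seventh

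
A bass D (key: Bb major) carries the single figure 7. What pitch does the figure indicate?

Counting 6 letter steps above D lands on C; in Bb major, that letter is C.

C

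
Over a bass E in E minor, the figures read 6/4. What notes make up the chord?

A fourth above E in this key is A.
A sixth above E in this key is C.
Together with the bass E, this spells A minor in second inversion.

E, A, C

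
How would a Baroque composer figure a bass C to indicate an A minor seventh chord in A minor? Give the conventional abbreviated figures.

6/5

C is the third of A minor seventh, so the chord is in first inversion.
A seventh chord in first inversion is figured 6/5/3, conventionally abbreviated 6/5.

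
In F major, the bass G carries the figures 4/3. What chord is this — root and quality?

The figures 4/3 indicate a seventh chord in second inversion.
In second inversion the root lies a fourth above the bass: a fourth above G in F major is C.
The chord tones are G, Bb, C, E, giving C dominant seventh.

C dominant seventh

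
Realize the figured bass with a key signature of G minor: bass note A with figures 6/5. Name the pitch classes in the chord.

A, C, Eb, F

The written figures 6/5 are shorthand for 6/5/3: the 3 is implied.
A third above A in this key is C.
A fifth above A in this key is Eb.
A sixth above A in this key is F.
Together with the bass A, this spells F dominant seventh in first inversion.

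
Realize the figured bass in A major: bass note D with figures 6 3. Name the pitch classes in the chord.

A third above D in this key is F#.
A sixth above D in this key is B.
Together with the bass D, this spells B minor in first inversion.

D, F#, B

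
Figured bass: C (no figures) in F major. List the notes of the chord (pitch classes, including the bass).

C, E, G

An unfigured bass implies 5/3.
A third above C in this key is E.
A fifth above C in this key is G.
Together with the bass C, this spells C major in root position.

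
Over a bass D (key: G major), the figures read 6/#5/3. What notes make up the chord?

D, F#, A#, B

A third above D in this key is F#.
A fifth above D in this key is A, raised to A# by the sharp.
A sixth above D in this key is B.
Together with the bass D, this spells B minor-major seventh in first inversion.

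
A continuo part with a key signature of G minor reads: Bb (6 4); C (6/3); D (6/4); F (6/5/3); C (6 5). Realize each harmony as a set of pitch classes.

Bb, Eb, G | C, Eb, A | D, G, Bb | F, A, C, D | C, Eb, G, A

Bb (6/4): Bb, Eb, G.
C (6/3): C, Eb, A.
D (6/4): D, G, Bb.
F (6/5/3): F, A, C, D.
C (6/5/3): C, Eb, G, A.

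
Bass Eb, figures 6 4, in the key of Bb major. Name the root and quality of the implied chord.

The figures 6 4 indicate a triad in second inversion.
In second inversion the root lies a fourth above the bass: a fourth above Eb in Bb major is A.
The chord tones are Eb, A, C, giving A diminished.

A diminished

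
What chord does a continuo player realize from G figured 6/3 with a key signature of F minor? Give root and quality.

Eb major

The figures 6/3 indicate a triad in first inversion.
In first inversion the root lies a sixth above the bass: a sixth above G in F minor is Eb.
The chord tones are G, Bb, Eb, giving Eb major.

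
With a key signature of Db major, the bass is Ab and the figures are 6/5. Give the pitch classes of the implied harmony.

The written figures 6/5 are shorthand for 6/5/3: the 3 is implied.
A third above Ab in this key is C.
A fifth above Ab in this key is Eb.
A sixth above Ab in this key is F.
Together with the bass Ab, this spells F minor seventh in first inversion.

Ab, C, Eb, F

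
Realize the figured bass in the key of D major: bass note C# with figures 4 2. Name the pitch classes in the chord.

The written figures 4 2 are shorthand for 6/4/2: the 6 is implied.
A second above C# in this key is D.
A fourth above C# in this key is F#.
A sixth above C# in this key is A.
Together with the bass C#, this spells D major seventh in third inversion.

C#, D, F#, A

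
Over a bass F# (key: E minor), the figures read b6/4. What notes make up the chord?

A fourth above F# in this key is B.
A sixth above F# in this key is D, lowered to Db by the flat.

F#, B, Db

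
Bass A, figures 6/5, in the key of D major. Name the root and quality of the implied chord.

F# minor seventh

The figures 6/5 indicate a seventh chord in first inversion.
In first inversion the root lies a sixth above the bass: a sixth above A in D major is F#.
The chord tones are A, C#, E, F#, giving F# minor seventh.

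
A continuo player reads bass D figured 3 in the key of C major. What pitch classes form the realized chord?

The written figures 3 are shorthand for 5/3: the 5 is implied.
A third above D in this key is F.
A fifth above D in this key is A.
Together with the bass D, this spells D minor in root position.

D, F, A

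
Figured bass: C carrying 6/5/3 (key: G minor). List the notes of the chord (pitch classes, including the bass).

A third above C in this key is Eb.
A fifth above C in this key is G.
A sixth above C in this key is A.
Together with the bass C, this spells A half-diminished seventh in first inversion.

C, Eb, G, A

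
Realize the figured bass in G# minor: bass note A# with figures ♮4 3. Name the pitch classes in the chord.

The written figures ♮4 3 are shorthand for 6/4/3: the 6 is implied.
A third above A# in this key is C#.
A fourth above A# in this key is D#, made natural (D) by the ♮ figure.
A sixth above A# in this key is F#.
Together with the bass A#, this spells D augmented major seventh in second inversion.

A#, C#, D, F#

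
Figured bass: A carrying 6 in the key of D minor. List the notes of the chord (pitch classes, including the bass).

The written figures 6 are shorthand for 6/3: the 3 is implied.
A third above A in this key is C.
A sixth above A in this key is F.
Together with the bass A, this spells F major in first inversion.

A, C, F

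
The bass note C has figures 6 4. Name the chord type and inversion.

Intervals of 6/4 above the bass form a triad; the bass is the fifth, so this is second inversion.

triad, second inversion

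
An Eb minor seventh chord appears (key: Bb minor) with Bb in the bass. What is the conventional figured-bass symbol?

Bb is the fifth of Eb minor seventh, so the chord is in second inversion.
A seventh chord in second inversion is figured 6/4/3, conventionally abbreviated 4/3.

4/3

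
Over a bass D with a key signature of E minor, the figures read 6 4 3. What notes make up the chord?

D, F#, G, B

A third above D in this key is F#.
A fourth above D in this key is G.
A sixth above D in this key is B.
Together with the bass D, this spells G major seventh in second inversion.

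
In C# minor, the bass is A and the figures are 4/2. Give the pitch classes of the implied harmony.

The written figures 4/2 are shorthand for 6/4/2: the 6 is implied.
A second above A in this key is B.
A fourth above A in this key is D#.
A sixth above A in this key is F#.
Together with the bass A, this spells B dominant seventh in third inversion.

A, B, D#, F#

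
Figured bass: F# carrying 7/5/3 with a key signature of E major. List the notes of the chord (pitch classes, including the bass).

F#, A, C#, E

A third above F# in this key is A.
A fifth above F# in this key is C#.
A seventh above F# in this key is E.
Together with the bass F#, this spells F# minor seventh in root position.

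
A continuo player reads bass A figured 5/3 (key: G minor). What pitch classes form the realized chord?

A, C, Eb

A third above A in this key is C.
A fifth above A in this key is Eb.
Together with the bass A, this spells A diminished in root position.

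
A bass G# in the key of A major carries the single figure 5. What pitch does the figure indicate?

D

Counting 4 letter steps above G# lands on D; in A major, that letter is D.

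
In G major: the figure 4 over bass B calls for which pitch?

Counting 3 letter steps above B lands on E; in G major, that letter is E.

E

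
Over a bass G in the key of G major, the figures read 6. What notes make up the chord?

G, B, E

The written figures 6 are shorthand for 6/3: the 3 is implied.
A third above G in this key is B.
A sixth above G in this key is E.
Together with the bass G, this spells E minor in first inversion.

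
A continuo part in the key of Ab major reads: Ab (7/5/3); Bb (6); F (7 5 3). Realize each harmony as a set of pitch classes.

Ab (7/5/3): Ab, C, Eb, G.
Bb (6/3): Bb, Db, G.
F (7/5/3): F, Ab, C, Eb.

Ab, C, Eb, G | Bb, Db, G | F, Ab, C, Eb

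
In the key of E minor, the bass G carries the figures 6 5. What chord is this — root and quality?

The figures 6 5 indicate a seventh chord in first inversion.
In first inversion the root lies a sixth above the bass: a sixth above G in E minor is E.
The chord tones are G, B, D, E, giving E minor seventh.

E minor seventh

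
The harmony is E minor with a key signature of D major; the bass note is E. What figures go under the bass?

E is the root of E minor, so the chord is in root position.
A triad in root position is figured 5/3, conventionally abbreviated (no figures — root-position triad).

no figures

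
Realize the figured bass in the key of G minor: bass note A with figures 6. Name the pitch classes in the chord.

The written figures 6 are shorthand for 6/3: the 3 is implied.
A third above A in this key is C.
A sixth above A in this key is F.
Together with the bass A, this spells F major in first inversion.

A, C, F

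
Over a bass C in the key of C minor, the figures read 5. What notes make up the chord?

C, Eb, G

The written figures 5 are shorthand for 5/3: the 3 is implied.
A third above C in this key is Eb.
A fifth above C in this key is G.
Together with the bass C, this spells C minor in root position.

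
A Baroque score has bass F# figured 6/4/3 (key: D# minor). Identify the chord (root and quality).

B major seventh

The figures 6/4/3 indicate a seventh chord in second inversion.
In second inversion the root lies a fourth above the bass: a fourth above F# in D# minor is B.
The chord tones are F#, A#, B, D#, giving B major seventh.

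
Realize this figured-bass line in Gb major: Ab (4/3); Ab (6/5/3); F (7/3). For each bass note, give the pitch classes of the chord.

Ab (6/4/3): Ab, Cb, Db, F.
Ab (6/5/3): Ab, Cb, Eb, F.
F (7/5/3): F, Ab, Cb, Eb.

Ab, Cb, Db, F | Ab, Cb, Eb, F | F, Ab, Cb, Eb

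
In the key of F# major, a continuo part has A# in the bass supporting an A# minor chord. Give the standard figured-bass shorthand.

A# is the root of A# minor, so the chord is in root position.
A triad in root position is figured 5/3, conventionally abbreviated (no figures — root-position triad).

no figures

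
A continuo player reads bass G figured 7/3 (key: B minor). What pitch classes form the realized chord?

G, B, D, F#

The written figures 7/3 are shorthand for 7/5/3: the 5 is implied.
A third above G in this key is B.
A fifth above G in this key is D.
A seventh above G in this key is F#.
Together with the bass G, this spells G major seventh in root position.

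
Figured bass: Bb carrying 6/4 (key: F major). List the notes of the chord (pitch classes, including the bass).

Bb, E, G

A fourth above Bb in this key is E.
A sixth above Bb in this key is G.
Together with the bass Bb, this spells E diminished in second inversion.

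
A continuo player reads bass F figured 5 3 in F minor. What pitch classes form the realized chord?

A third above F in this key is Ab.
A fifth above F in this key is C.
Together with the bass F, this spells F minor in root position.

F, Ab, C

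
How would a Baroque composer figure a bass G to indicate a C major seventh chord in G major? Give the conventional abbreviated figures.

4/3

G is the fifth of C major seventh, so the chord is in second inversion.
A seventh chord in second inversion is figured 6/4/3, conventionally abbreviated 4/3.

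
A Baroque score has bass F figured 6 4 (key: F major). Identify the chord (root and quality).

Bb major

The figures 6 4 indicate a triad in second inversion.
In second inversion the root lies a fourth above the bass: a fourth above F in F major is Bb.
The chord tones are F, Bb, D, giving Bb major.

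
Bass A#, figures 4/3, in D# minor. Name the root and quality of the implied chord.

D# minor seventh

The figures 4/3 indicate a seventh chord in second inversion.
In second inversion the root lies a fourth above the bass: a fourth above A# in D# minor is D#.
The chord tones are A#, C#, D#, F#, giving D# minor seventh.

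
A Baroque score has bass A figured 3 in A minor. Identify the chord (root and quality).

The figures 3 indicate a triad in root position.
In root position the bass is the root, so the root is A.
The chord tones are A, C, E, giving A minor.

A minor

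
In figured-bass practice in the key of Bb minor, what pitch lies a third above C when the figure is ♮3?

Counting 2 letter steps above C lands on E; in Bb minor, that letter is Eb.
The ♮3 figure makes it natural, giving E.

E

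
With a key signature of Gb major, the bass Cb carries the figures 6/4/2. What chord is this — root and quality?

Db dominant seventh

The figures 6/4/2 indicate a seventh chord in third inversion.
In third inversion the root lies a second above the bass: a second above Cb in Gb major is Db.
The chord tones are Cb, Db, F, Ab, giving Db dominant seventh.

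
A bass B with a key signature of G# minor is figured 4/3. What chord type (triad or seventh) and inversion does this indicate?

seventh chord, second inversion

4/3 is shorthand for 6/4/3.
Intervals of 6/4/3 above the bass form a seventh chord; the bass is the fifth, so this is second inversion.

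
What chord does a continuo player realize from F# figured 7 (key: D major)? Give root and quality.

The figures 7 indicate a seventh chord in root position.
In root position the bass is the root, so the root is F#.
The chord tones are F#, A, C#, E, giving F# minor seventh.

F# minor seventh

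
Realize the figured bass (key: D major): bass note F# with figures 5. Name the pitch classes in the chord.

F#, A, C#

The written figures 5 are shorthand for 5/3: the 3 is implied.
A third above F# in this key is A.
A fifth above F# in this key is C#.
Together with the bass F#, this spells F# minor in root position.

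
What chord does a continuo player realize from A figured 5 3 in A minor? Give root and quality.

A minor

The figures 5 3 indicate a triad in root position.
In root position the bass is the root, so the root is A.
The chord tones are A, C, E, giving A minor.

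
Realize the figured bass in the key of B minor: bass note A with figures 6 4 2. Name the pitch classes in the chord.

A, B, D, F#

A second above A in this key is B.
A fourth above A in this key is D.
A sixth above A in this key is F#.
Together with the bass A, this spells B minor seventh in third inversion.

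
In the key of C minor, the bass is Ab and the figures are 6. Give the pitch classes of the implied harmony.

Ab, C, F

The written figures 6 are shorthand for 6/3: the 3 is implied.
A third above Ab in this key is C.
A sixth above Ab in this key is F.
Together with the bass Ab, this spells F minor in first inversion.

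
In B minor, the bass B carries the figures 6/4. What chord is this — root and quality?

E minor

The figures 6/4 indicate a triad in second inversion.
In second inversion the root lies a fourth above the bass: a fourth above B in B minor is E.
The chord tones are B, E, G, giving E minor.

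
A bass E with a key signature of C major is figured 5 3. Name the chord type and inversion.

triad, root position

Intervals of 5/3 above the bass form a triad; the bass is the root, so this is root position.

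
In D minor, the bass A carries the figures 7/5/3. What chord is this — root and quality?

The figures 7/5/3 indicate a seventh chord in root position.
In root position the bass is the root, so the root is A.
The chord tones are A, C, E, G, giving A minor seventh.

A minor seventh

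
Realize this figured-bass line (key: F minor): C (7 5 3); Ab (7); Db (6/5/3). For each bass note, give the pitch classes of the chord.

C, Eb, G, Bb | Ab, C, Eb, G | Db, F, Ab, Bb

C (7/5/3): C, Eb, G, Bb.
Ab (7/5/3): Ab, C, Eb, G.
Db (6/5/3): Db, F, Ab, Bb.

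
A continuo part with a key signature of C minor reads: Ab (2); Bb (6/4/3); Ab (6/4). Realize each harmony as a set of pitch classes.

Ab (6/4/2): Ab, Bb, D, F.
Bb (6/4/3): Bb, D, Eb, G.
Ab (6/4): Ab, D, F.

Ab, Bb, D, F | Bb, D, Eb, G | Ab, D, F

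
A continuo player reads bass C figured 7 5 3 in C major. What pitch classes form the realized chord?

A third above C in this key is E.
A fifth above C in this key is G.
A seventh above C in this key is B.
Together with the bass C, this spells C major seventh in root position.

C, E, G, B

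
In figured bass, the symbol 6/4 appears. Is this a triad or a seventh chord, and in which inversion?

Intervals of 6/4 above the bass form a triad; the bass is the fifth, so this is second inversion.

triad, second inversion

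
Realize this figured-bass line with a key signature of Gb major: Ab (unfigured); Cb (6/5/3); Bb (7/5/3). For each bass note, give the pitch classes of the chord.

Ab (5/3): Ab, Cb, Eb.
Cb (6/5/3): Cb, Eb, Gb, Ab.
Bb (7/5/3): Bb, Db, F, Ab.

Ab, Cb, Eb | Cb, Eb, Gb, Ab | Bb, Db, F, Ab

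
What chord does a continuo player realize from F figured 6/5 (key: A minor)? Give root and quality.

D minor seventh

The figures 6/5 indicate a seventh chord in first inversion.
In first inversion the root lies a sixth above the bass: a sixth above F in A minor is D.
The chord tones are F, A, C, D, giving D minor seventh.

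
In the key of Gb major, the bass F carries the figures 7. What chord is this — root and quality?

F half-diminished seventh

The figures 7 indicate a seventh chord in root position.
In root position the bass is the root, so the root is F.
The chord tones are F, Ab, Cb, Eb, giving F half-diminished seventh.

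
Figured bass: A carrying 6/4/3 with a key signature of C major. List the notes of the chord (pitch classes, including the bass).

A, C, D, F

A third above A in this key is C.
A fourth above A in this key is D.
A sixth above A in this key is F.
Together with the bass A, this spells D minor seventh in second inversion.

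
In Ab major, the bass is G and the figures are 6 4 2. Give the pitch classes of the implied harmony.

G, Ab, C, Eb

A second above G in this key is Ab.
A fourth above G in this key is C.
A sixth above G in this key is Eb.
Together with the bass G, this spells Ab major seventh in third inversion.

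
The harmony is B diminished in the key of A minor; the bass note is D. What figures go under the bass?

D is the third of B diminished, so the chord is in first inversion.
A triad in first inversion is figured 6/3, conventionally abbreviated 6.

6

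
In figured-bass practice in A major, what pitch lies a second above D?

E

Counting 1 letter step above D lands on E; in A major, that letter is E.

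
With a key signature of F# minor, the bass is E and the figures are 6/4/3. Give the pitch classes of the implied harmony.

A third above E in this key is G#.
A fourth above E in this key is A.
A sixth above E in this key is C#.
Together with the bass E, this spells A major seventh in second inversion.

E, G#, A, C#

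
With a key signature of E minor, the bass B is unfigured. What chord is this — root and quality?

B minor

An unfigured bass indicates a triad in root position.
In root position the bass is the root, so the root is B.
The chord tones are B, D, F#, giving B minor.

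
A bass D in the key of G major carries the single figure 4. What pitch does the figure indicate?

Counting 3 letter steps above D lands on G; in G major, that letter is G.

G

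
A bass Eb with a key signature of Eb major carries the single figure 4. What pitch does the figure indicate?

Counting 3 letter steps above Eb lands on A; in Eb major, that letter is Ab.

Ab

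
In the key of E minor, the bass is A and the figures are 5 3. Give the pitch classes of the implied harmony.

A third above A in this key is C.
A fifth above A in this key is E.
Together with the bass A, this spells A minor in root position.

A, C, E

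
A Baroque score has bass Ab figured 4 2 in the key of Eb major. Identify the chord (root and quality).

Bb dominant seventh

The figures 4 2 indicate a seventh chord in third inversion.
In third inversion the root lies a second above the bass: a second above Ab in Eb major is Bb.
The chord tones are Ab, Bb, D, F, giving Bb dominant seventh.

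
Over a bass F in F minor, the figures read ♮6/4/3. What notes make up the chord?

F, Ab, Bb, D

A third above F in this key is Ab.
A fourth above F in this key is Bb.
A sixth above F in this key is Db, made natural (D) by the ♮ figure.
Together with the bass F, this spells Bb dominant seventh in second inversion.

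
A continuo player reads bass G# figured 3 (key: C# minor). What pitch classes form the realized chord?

G#, B, D#

The written figures 3 are shorthand for 5/3: the 5 is implied.
A third above G# in this key is B.
A fifth above G# in this key is D#.
Together with the bass G#, this spells G# minor in root position.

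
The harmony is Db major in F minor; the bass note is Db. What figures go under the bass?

Db is the root of Db major, so the chord is in root position.
A triad in root position is figured 5/3, conventionally abbreviated (no figures — root-position triad).

no figures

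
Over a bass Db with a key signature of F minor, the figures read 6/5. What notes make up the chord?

Db, F, Ab, Bb

The written figures 6/5 are shorthand for 6/5/3: the 3 is implied.
A third above Db in this key is F.
A fifth above Db in this key is Ab.
A sixth above Db in this key is Bb.
Together with the bass Db, this spells Bb minor seventh in first inversion.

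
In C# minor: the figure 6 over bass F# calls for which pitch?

Counting 5 letter steps above F# lands on D; in C# minor, that letter is D#.

D#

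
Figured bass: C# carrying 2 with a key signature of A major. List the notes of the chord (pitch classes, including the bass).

The written figures 2 are shorthand for 6/4/2: the 6/4 are implied.
A second above C# in this key is D.
A fourth above C# in this key is F#.
A sixth above C# in this key is A.
Together with the bass C#, this spells D major seventh in third inversion.

C#, D, F#, A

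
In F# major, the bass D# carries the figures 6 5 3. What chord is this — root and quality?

B major seventh

The figures 6 5 3 indicate a seventh chord in first inversion.
In first inversion the root lies a sixth above the bass: a sixth above D# in F# major is B.
The chord tones are D#, F#, A#, B, giving B major seventh.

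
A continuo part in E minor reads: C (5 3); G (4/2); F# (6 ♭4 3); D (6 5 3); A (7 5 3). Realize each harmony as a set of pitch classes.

C (5/3): C, E, G.
G (6/4/2): G, A, C, E.
F# (6/b4/3): F#, A, Bb, D.
D (6/5/3): D, F#, A, B.
A (7/5/3): A, C, E, G.

C, E, G | G, A, C, E | F#, A, Bb, D | D, F#, A, B | A, C, E, G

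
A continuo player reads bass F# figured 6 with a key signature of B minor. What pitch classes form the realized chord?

The written figures 6 are shorthand for 6/3: the 3 is implied.
A third above F# in this key is A.
A sixth above F# in this key is D.
Together with the bass F#, this spells D major in first inversion.

F#, A, D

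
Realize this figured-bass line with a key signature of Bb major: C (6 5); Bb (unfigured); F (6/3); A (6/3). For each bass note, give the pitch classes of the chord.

C, Eb, G, A | Bb, D, F | F, A, D | A, C, F

C (6/5/3): C, Eb, G, A.
Bb (5/3): Bb, D, F.
F (6/3): F, A, D.
A (6/3): A, C, F.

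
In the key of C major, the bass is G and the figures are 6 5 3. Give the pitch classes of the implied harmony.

G, B, D, E

A third above G in this key is B.
A fifth above G in this key is D.
A sixth above G in this key is E.
Together with the bass G, this spells E minor seventh in first inversion.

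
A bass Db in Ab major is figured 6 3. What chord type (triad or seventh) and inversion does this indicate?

triad, first inversion

Intervals of 6/3 above the bass form a triad; the bass is the third, so this is first inversion.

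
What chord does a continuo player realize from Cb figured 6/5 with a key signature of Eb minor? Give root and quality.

The figures 6/5 indicate a seventh chord in first inversion.
In first inversion the root lies a sixth above the bass: a sixth above Cb in Eb minor is Ab.
The chord tones are Cb, Eb, Gb, Ab, giving Ab minor seventh.

Ab minor seventh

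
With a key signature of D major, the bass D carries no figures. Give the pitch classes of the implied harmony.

An unfigured bass implies 5/3.
A third above D in this key is F#.
A fifth above D in this key is A.
Together with the bass D, this spells D major in root position.

D, F#, A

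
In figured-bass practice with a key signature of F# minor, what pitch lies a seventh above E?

D

Counting 6 letter steps above E lands on D; in F# minor, that letter is D.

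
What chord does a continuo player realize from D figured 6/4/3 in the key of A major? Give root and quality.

The figures 6/4/3 indicate a seventh chord in second inversion.
In second inversion the root lies a fourth above the bass: a fourth above D in A major is G#.
The chord tones are D, F#, G#, B, giving G# half-diminished seventh.

G# half-diminished seventh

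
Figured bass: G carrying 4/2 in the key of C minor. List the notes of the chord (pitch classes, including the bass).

G, Ab, C, Eb

The written figures 4/2 are shorthand for 6/4/2: the 6 is implied.
A second above G in this key is Ab.
A fourth above G in this key is C.
A sixth above G in this key is Eb.
Together with the bass G, this spells Ab major seventh in third inversion.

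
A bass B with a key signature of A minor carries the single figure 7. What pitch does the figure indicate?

A

Counting 6 letter steps above B lands on A; in A minor, that letter is A.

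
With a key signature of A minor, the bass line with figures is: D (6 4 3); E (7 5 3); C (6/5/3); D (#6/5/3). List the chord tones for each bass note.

D (6/4/3): D, F, G, B.
E (7/5/3): E, G, B, D.
C (6/5/3): C, E, G, A.
D (#6/5/3): D, F, A, B#.

D, F, G, B | E, G, B, D | C, E, G, A | D, F, A, B#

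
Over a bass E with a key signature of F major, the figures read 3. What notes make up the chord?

The written figures 3 are shorthand for 5/3: the 5 is implied.
A third above E in this key is G.
A fifth above E in this key is Bb.
Together with the bass E, this spells E diminished in root position.

E, G, Bb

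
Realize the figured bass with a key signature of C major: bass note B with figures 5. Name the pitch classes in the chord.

The written figures 5 are shorthand for 5/3: the 3 is implied.
A third above B in this key is D.
A fifth above B in this key is F.
Together with the bass B, this spells B diminished in root position.

B, D, F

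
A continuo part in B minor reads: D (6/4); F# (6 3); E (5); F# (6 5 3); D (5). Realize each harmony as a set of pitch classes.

D, G, B | F#, A, D | E, G, B | F#, A, C#, D | D, F#, A

D (6/4): D, G, B.
F# (6/3): F#, A, D.
E (5/3): E, G, B.
F# (6/5/3): F#, A, C#, D.
D (5/3): D, F#, A.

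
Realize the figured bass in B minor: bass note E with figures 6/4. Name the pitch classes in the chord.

A fourth above E in this key is A.
A sixth above E in this key is C#.
Together with the bass E, this spells A major in second inversion.

E, A, C#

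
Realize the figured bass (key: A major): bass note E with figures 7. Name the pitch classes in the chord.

The written figures 7 are shorthand for 7/5/3: the 5/3 are implied.
A third above E in this key is G#.
A fifth above E in this key is B.
A seventh above E in this key is D.
Together with the bass E, this spells E dominant seventh in root position.

E, G#, B, D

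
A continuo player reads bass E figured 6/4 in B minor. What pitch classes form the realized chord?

A fourth above E in this key is A.
A sixth above E in this key is C#.
Together with the bass E, this spells A major in second inversion.

E, A, C#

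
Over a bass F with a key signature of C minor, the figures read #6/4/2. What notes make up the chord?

A second above F in this key is G.
A fourth above F in this key is Bb.
A sixth above F in this key is D, raised to D# by the sharp.

F, G, Bb, D#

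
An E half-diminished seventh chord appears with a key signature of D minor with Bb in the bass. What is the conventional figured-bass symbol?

4/3

Bb is the fifth of E half-diminished seventh, so the chord is in second inversion.
A seventh chord in second inversion is figured 6/4/3, conventionally abbreviated 4/3.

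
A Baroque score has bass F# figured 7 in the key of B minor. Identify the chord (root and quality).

F# minor seventh

The figures 7 indicate a seventh chord in root position.
In root position the bass is the root, so the root is F#.
The chord tones are F#, A, C#, E, giving F# minor seventh.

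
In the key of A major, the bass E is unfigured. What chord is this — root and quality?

An unfigured bass indicates a triad in root position.
In root position the bass is the root, so the root is E.
The chord tones are E, G#, B, giving E major.

E major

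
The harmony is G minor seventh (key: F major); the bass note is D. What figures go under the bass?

4/3

D is the fifth of G minor seventh, so the chord is in second inversion.
A seventh chord in second inversion is figured 6/4/3, conventionally abbreviated 4/3.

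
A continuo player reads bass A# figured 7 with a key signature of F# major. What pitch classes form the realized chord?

The written figures 7 are shorthand for 7/5/3: the 5/3 are implied.
A third above A# in this key is C#.
A fifth above A# in this key is E#.
A seventh above A# in this key is G#.
Together with the bass A#, this spells A# minor seventh in root position.

A#, C#, E#, G#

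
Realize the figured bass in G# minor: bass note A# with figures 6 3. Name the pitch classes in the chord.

A#, C#, F#

A third above A# in this key is C#.
A sixth above A# in this key is F#.
Together with the bass A#, this spells F# major in first inversion.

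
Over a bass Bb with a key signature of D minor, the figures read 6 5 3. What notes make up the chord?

Bb, D, F, G

A third above Bb in this key is D.
A fifth above Bb in this key is F.
A sixth above Bb in this key is G.
Together with the bass Bb, this spells G minor seventh in first inversion.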